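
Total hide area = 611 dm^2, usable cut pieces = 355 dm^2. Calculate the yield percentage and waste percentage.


Yield = 58.1%
Waste = 41.9%

Yield = 355 / 611 x 100 = 58.1%
Waste = 611 - 355 = 256 dm^2
Waste% = 100 - 58.1 = 41.9%


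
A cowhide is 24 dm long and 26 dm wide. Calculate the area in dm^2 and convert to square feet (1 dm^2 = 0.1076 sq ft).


Area = 24 x 26 = 624 dm^2
Conversion: 624 x 0.1076 = 67.14 sq ft


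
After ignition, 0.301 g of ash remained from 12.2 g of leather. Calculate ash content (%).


2.47%


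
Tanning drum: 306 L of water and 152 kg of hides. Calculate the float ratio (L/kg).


Float ratio = water / hide weight
Ratio = 306 / 152 = 2.0


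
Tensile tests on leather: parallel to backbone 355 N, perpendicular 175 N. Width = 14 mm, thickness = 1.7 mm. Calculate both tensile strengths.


Parallel = 14.92 N/mm^2
Perpendicular = 7.35 N/mm^2


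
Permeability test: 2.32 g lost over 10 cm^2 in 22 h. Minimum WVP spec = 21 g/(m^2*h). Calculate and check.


WVP = 105.45 g/(m^2*h)
Meets specification: Yes


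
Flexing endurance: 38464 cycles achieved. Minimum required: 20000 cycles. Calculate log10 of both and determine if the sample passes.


log10(38464) = 4.59
log10(20000) = 4.30
Passes: Yes


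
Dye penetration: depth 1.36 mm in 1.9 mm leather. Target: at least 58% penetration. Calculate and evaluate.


Penetration = 1.36 / 1.9 x 100 = 71.6%
Target: 58%
Meets target: Yes


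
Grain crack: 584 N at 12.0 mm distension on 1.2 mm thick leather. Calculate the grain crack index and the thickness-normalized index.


Crack index = 584 / 12.0 = 48.7 N/mm
Normalized = 48.7 / 1.2 = 40.6 N/mm per mm


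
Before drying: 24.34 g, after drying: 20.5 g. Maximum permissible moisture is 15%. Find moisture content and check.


Moisture content = 15.8%
Acceptable: No

MC = (24.34 - 20.5) / 24.34 x 100 = 15.8%
Maximum: 15%
Acceptable: No


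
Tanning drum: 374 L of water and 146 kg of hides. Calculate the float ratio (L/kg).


2.6

Float ratio = water / hide weight
Ratio = 374 / 146 = 2.6


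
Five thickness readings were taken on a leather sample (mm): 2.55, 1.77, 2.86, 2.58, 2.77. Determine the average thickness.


2.51 mm

Sum = 2.55 + 1.77 + 2.86 + 2.58 + 2.77 = 12.53
Average = 12.53 / 5 = 2.51 mm


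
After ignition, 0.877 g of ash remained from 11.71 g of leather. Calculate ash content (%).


7.49%


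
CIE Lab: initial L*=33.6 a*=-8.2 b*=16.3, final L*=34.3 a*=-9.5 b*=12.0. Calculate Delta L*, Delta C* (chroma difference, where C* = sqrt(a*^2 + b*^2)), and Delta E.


Delta L* = 0.7
Delta C* = -2.94
Delta E = 4.55


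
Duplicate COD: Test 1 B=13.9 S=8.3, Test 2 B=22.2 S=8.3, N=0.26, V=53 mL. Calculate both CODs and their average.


COD1 = (13.9 - 8.3) x 0.26 x 8000 / 53 = 219.8 mg/L
COD2 = (22.2 - 8.3) x 0.26 x 8000 / 53 = 545.5 mg/L
Average = (219.8 + 545.5) / 2 = 382.7 mg/L


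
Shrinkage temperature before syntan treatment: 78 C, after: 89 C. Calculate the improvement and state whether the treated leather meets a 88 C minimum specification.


Improvement = 89 - 78 = 11 C
Spec check: 89 C >= 88 C? Yes


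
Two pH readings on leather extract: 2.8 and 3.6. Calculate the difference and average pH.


Difference = |2.8 - 3.6| = 0.8
Average = (2.8 + 3.6) / 2 = 3.20


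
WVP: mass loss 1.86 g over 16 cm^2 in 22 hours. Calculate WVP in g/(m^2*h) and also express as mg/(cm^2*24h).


WVP = 52.84 g/(m^2*h)
Daily rate = 126.82 mg/(cm^2*24h)

WVP = 1.86 / (16 x 22) x 10000 = 52.84 g/(m^2*h)
Mass loss in mg = 1.86 x 1000 = 1860 mg
Per cm^2 per 24h in mg: 1860 x 24 / (16 x 22) = 44640 / 352 = 126.82 mg/(cm^2*24h)


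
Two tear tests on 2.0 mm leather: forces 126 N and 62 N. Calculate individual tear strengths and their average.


Tear 1 = 126 / 2.0 = 63.0 N/mm
Tear 2 = 62 / 2.0 = 31.0 N/mm
Average = (63.0 + 31.0) / 2 = 47.0 N/mm


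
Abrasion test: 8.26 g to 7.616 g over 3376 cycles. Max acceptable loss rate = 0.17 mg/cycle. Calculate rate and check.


Rate = 0.191 mg/cycle
Passes: No

Loss = 8.26 - 7.616 = 0.644 g
Rate = 0.644 g / 3376 cycles x 1000 = 0.191 mg/cycle
Max = 0.17 mg/cycle
Passes: No


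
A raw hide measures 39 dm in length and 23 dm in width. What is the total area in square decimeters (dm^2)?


Area = length x width
Area = 39 x 23 = 897 dm^2


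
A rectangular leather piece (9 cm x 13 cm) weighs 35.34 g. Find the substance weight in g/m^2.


3020.5 g/m^2

Area = 9 x 13 = 117 cm^2
SW = 35.34 / 117 x 10000 = 3020.5 g/m^2


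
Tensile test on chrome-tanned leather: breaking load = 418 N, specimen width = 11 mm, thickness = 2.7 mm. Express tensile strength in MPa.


Cross-section = 11 x 2.7 = 29.7 mm^2
TS = 418 / 29.7 = 14.07 MPa
(1 N/mm^2 = 1 MPa)


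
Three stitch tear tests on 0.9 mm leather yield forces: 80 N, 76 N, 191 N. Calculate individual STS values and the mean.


STS1 = 88.9 N/mm
STS2 = 84.4 N/mm
STS3 = 212.2 N/mm
Mean = 128.5 N/mm

STS1 = 80 / 0.9 = 88.9 N/mm
STS2 = 76 / 0.9 = 84.4 N/mm
STS3 = 191 / 0.9 = 212.2 N/mm
Mean = (88.9 + 84.4 + 212.2) / 3 = 128.5 N/mm


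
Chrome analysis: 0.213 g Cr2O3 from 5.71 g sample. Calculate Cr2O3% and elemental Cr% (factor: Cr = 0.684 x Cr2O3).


Cr2O3 = 3.73%
Cr = 2.55%

Cr2O3% = 0.213 / 5.71 x 100 = 3.73%
Cr% = 3.73 x 0.684 = 2.55%


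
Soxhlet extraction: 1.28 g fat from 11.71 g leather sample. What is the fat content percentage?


10.9%

Fat content = 1.28 / 11.71 x 100
Fat = 10.9%


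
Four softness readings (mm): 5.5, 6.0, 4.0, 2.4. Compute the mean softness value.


Sum = 5.5 + 6.0 + 4.0 + 2.4
Mean = 17.9 / 4 = 4.48 mm


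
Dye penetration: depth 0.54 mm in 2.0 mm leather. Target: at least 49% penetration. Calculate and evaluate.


Penetration = 27.0%
Meets target: No


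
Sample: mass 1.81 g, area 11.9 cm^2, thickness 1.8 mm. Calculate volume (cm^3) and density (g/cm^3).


Volume = 2.142 cm^3
Density = 0.845 g/cm^3


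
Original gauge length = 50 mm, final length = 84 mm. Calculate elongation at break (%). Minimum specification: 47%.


Elongation = 68.0%
Meets spec: Yes

Extension = 84 - 50 = 34 mm
Elongation = 34 / 50 x 100 = 68.0%
Minimum required: 47%
Meets specification: Yes


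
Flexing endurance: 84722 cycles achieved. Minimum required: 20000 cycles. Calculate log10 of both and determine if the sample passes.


log10(84722) = 4.93
log10(20000) = 4.30
Passes: Yes


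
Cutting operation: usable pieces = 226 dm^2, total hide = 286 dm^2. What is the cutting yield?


79.0%


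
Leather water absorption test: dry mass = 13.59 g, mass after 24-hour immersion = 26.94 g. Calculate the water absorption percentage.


Water absorbed = 26.94 - 13.59 = 13.35 g
WA% = 13.35 / 13.59 x 100 = 98.2%


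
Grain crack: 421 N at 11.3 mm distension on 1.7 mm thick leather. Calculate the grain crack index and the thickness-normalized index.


Crack index = 37.3 N/mm
Normalized index = 21.9 N/mm per mm

Crack index = 421 / 11.3 = 37.3 N/mm
Normalized = 37.3 / 1.7 = 21.9 N/mm per mm


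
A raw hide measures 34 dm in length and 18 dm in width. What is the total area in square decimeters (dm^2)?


612 dm^2

Area = length x width
Area = 34 x 18 = 612 dm^2


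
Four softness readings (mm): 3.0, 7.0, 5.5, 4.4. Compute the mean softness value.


4.98 mm

Sum = 3.0 + 7.0 + 5.5 + 4.4
Mean = 19.9 / 4 = 4.98 mm


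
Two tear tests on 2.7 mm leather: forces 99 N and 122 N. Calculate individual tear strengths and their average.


Tear 1 = 36.7 N/mm
Tear 2 = 45.2 N/mm
Average = 41.0 N/mm

Tear 1 = 99 / 2.7 = 36.7 N/mm
Tear 2 = 122 / 2.7 = 45.2 N/mm
Average = (36.7 + 45.2) / 2 = 41.0 N/mm


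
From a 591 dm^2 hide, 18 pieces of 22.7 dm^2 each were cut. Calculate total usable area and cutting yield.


Usable area = 408.6 dm^2
Yield = 69.1%


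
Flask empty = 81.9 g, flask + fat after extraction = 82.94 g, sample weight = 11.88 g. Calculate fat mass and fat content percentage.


Fat mass = 1.04 g
Fat content = 8.8%

Fat mass = 82.94 - 81.9 = 1.04 g
Fat% = 1.04 / 11.88 x 100 = 8.8%


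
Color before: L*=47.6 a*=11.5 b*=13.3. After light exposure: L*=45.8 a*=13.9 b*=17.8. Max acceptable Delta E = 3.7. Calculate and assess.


dL = -1.8, da = 2.4, db = 4.5
dE = sqrt((-1.8)^2 + (2.4)^2 + (4.5)^2) = 5.41
Max = 3.7
Passes: No


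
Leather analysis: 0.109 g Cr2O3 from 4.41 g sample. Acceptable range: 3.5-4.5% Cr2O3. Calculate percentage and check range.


Cr2O3% = 0.109 / 4.41 x 100 = 2.47%
Acceptable range: 3.5 to 4.5%
Within range: No


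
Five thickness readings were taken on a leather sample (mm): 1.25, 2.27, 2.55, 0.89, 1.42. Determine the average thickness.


1.68 mm

Sum = 1.25 + 2.27 + 2.55 + 0.89 + 1.42 = 8.38
Average = 8.38 / 5 = 1.68 mm


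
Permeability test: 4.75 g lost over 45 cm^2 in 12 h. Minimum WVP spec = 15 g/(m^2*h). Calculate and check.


WVP = 87.96 g/(m^2*h)
Meets specification: Yes


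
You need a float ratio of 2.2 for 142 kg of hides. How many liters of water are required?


312.4 L

Water = hide weight x target ratio
Water = 142 x 2.2 = 312.4 L


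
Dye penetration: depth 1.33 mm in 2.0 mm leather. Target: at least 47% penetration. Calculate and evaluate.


Penetration = 1.33 / 2.0 x 100 = 66.5%
Target: 47%
Meets target: Yes


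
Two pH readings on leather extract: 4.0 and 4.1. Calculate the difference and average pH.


Difference = |4.0 - 4.1| = 0.1
Average = (4.0 + 4.1) / 2 = 4.05


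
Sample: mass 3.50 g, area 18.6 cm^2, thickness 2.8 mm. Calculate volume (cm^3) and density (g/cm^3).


Volume = 5.208 cm^3
Density = 0.672 g/cm^3

Thickness in cm = 2.8 / 10 = 0.28 cm
Volume = 18.6 x 0.28 = 5.208 cm^3
Density = 3.50 / 5.208 = 0.672 g/cm^3


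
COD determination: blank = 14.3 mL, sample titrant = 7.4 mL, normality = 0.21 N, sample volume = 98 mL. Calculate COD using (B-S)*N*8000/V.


118.3 mg/L

COD = (14.3 - 7.4) x 0.21 x 8000 / 98
COD = 6.9 x 0.21 x 8000 / 98
COD = 118.3 mg/L


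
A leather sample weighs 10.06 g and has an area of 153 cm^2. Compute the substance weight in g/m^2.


657.5 g/m^2

Substance weight = mass / area x 10000
SW = 10.06 / 153 x 10000
SW = 657.5 g/m^2


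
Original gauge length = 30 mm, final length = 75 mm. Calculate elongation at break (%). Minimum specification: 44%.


Elongation = 150.0%
Meets spec: Yes

Extension = 75 - 30 = 45 mm
Elongation = 45 / 30 x 100 = 150.0%
Minimum required: 44%
Meets specification: Yes


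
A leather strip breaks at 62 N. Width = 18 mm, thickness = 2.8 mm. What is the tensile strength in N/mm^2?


Cross-sectional area = 18 x 2.8 = 50.4 mm^2
Tensile strength = 62 / 50.4 = 1.23 N/mm^2


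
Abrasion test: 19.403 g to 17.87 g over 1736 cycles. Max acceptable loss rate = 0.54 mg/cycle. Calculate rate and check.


Rate = 0.883 mg/cycle
Passes: No


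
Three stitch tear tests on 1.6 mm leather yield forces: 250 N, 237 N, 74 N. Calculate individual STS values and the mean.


STS1 = 156.3 N/mm
STS2 = 148.1 N/mm
STS3 = 46.3 N/mm
Mean = 116.9 N/mm

STS1 = 250 / 1.6 = 156.3 N/mm
STS2 = 237 / 1.6 = 148.1 N/mm
STS3 = 74 / 1.6 = 46.3 N/mm
Mean = (156.3 + 148.1 + 46.3) / 3 = 116.9 N/mm


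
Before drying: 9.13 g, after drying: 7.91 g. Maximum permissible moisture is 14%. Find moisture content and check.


MC = (9.13 - 7.91) / 9.13 x 100 = 13.4%
Maximum: 14%
Acceptable: Yes


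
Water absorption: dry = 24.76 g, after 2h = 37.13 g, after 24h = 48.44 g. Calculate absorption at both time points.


2h absorption = 50.0%
24h absorption = 95.6%

WA (2h) = (37.13 - 24.76) / 24.76 x 100 = 50.0%
WA (24h) = (48.44 - 24.76) / 24.76 x 100 = 95.6%


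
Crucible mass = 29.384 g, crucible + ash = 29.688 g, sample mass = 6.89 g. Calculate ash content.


Ash mass = 29.688 - 29.384 = 0.304 g
Ash% = 0.304 / 6.89 x 100 = 4.41%


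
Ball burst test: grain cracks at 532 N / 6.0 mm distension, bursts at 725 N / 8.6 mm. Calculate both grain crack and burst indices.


Crack index = 532 / 6.0 = 88.7 N/mm
Burst index = 725 / 8.6 = 84.3 N/mm


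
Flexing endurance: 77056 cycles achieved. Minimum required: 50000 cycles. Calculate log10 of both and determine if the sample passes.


log10(77056) = 4.89
log10(50000) = 4.70
Passes: Yes


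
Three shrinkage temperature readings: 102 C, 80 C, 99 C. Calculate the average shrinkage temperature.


Average = (102 + 80 + 99) / 3
Average = 281 / 3 = 93.7 C


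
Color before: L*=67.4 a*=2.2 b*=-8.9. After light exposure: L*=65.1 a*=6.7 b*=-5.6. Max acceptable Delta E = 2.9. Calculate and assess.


dL = -2.3, da = 4.5, db = 3.3
dE = sqrt((-2.3)^2 + (4.5)^2 + (3.3)^2) = 6.04
Max = 2.9
Passes: No


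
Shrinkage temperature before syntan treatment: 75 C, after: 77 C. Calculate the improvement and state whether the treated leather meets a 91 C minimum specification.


Improvement = 2 C
Meets 91 C spec: No


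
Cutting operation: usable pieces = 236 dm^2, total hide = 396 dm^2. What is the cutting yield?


Yield = usable / total x 100
Yield = 236 / 396 x 100 = 59.6%


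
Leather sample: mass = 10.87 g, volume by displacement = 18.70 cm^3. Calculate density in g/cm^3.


0.581 g/cm^3

Density = mass / volume
Density = 10.87 / 18.70 = 0.581 g/cm^3


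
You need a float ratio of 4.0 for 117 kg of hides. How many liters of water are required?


468.0 L

Water = hide weight x target ratio
Water = 117 x 4.0 = 468.0 L


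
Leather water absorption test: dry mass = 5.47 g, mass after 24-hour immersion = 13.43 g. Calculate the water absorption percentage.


145.5%


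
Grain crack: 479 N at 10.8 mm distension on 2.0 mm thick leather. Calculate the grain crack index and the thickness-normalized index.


Crack index = 479 / 10.8 = 44.4 N/mm
Normalized = 44.4 / 2.0 = 22.2 N/mm per mm


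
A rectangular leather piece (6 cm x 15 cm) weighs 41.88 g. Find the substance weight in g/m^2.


4653.3 g/m^2


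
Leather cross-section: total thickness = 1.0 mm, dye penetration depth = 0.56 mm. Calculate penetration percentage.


56.0%

Penetration% = 0.56 / 1.0 x 100
Penetration = 56.0%


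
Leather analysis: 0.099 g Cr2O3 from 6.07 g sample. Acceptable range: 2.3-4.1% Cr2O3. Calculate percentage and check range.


Cr2O3% = 0.099 / 6.07 x 100 = 1.63%
Acceptable range: 2.3 to 4.1%
Within range: No


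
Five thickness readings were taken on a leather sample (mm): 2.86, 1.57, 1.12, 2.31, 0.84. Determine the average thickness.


1.74 mm


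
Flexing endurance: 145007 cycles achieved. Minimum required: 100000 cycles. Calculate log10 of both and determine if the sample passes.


Achieved: log10 = 5.16
Required: log10 = 5.00
Passes: Yes

log10(145007) = 5.16
log10(100000) = 5.00
Passes: Yes


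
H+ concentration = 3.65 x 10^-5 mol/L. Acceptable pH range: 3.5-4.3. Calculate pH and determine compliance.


pH = -log10(3.65 x 10^-5) = 4.44
Range: 3.5 to 4.3
Compliant: No


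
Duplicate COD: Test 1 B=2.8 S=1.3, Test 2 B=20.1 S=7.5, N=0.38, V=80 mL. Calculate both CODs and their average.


COD1 = (2.8 - 1.3) x 0.38 x 8000 / 80 = 57.0 mg/L
COD2 = (20.1 - 7.5) x 0.38 x 8000 / 80 = 478.8 mg/L
Average = (57.0 + 478.8) / 2 = 267.9 mg/L


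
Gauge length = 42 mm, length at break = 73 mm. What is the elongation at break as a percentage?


73.8%


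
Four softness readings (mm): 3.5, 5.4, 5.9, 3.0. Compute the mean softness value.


4.45 mm


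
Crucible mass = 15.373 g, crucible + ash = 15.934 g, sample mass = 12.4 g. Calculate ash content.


Ash mass = 15.934 - 15.373 = 0.561 g
Ash% = 0.561 / 12.4 x 100 = 4.52%


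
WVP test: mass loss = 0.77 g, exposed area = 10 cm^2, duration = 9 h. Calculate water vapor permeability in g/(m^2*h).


85.56 g/(m^2*h)


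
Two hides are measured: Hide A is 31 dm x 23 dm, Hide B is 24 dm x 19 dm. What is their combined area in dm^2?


1169 dm^2


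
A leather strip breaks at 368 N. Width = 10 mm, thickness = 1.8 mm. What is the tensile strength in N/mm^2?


Cross-sectional area = 10 x 1.8 = 18.0 mm^2
Tensile strength = 368 / 18.0 = 20.44 N/mm^2


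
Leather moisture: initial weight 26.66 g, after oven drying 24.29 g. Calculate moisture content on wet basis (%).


8.9%

Moisture = 26.66 - 24.29 = 2.37 g
MC = 2.37 / 26.66 x 100 = 8.9%


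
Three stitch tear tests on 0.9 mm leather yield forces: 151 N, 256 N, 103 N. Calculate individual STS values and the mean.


STS1 = 151 / 0.9 = 167.8 N/mm
STS2 = 256 / 0.9 = 284.4 N/mm
STS3 = 103 / 0.9 = 114.4 N/mm
Mean = (167.8 + 284.4 + 114.4) / 3 = 188.9 N/mm


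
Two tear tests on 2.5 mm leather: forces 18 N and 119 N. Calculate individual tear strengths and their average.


Tear 1 = 7.2 N/mm
Tear 2 = 47.6 N/mm
Average = 27.4 N/mm

Tear 1 = 18 / 2.5 = 7.2 N/mm
Tear 2 = 119 / 2.5 = 47.6 N/mm
Average = (7.2 + 47.6) / 2 = 27.4 N/mm


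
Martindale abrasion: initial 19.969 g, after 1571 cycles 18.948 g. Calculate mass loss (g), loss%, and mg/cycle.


Mass loss = 1.021 g
Loss = 5.11%
Rate = 0.650 mg/cycle

Loss = 19.969 - 18.948 = 1.021 g
Loss% = 1.021 / 19.969 x 100 = 5.11%
Rate = 1.021 / 1571 x 1000 = 0.650 mg/cycle


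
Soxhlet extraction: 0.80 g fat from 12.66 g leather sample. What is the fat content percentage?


Fat content = 0.80 / 12.66 x 100
Fat = 6.3%


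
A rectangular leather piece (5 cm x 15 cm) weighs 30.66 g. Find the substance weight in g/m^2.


Area = 5 x 15 = 75 cm^2
SW = 30.66 / 75 x 10000 = 4088.0 g/m^2


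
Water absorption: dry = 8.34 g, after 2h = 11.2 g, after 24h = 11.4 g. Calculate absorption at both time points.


WA (2h) = (11.2 - 8.34) / 8.34 x 100 = 34.3%
WA (24h) = (11.4 - 8.34) / 8.34 x 100 = 36.7%


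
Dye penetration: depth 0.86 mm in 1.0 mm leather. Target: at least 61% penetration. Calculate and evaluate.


Penetration = 0.86 / 1.0 x 100 = 86.0%
Target: 61%
Meets target: Yes


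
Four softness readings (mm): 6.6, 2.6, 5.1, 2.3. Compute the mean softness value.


Sum = 6.6 + 2.6 + 5.1 + 2.3
Mean = 16.6 / 4 = 4.15 mm


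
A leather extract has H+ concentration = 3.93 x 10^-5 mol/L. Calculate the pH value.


pH = 4.41


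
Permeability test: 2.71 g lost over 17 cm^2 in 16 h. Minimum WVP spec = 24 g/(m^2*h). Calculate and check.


WVP = 99.63 g/(m^2*h)
Meets specification: Yes

WVP = 2.71 / (17 x 16) x 10000 = 99.63 g/(m^2*h)
Minimum: 24 g/(m^2*h)
Meets spec: Yes


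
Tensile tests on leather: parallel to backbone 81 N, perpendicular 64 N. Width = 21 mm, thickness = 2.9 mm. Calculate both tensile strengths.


Parallel = 1.33 N/mm^2
Perpendicular = 1.05 N/mm^2

Area = 21 x 2.9 = 60.9 mm^2
TS (parallel) = 81 / 60.9 = 1.33 N/mm^2
TS (perpendicular) = 64 / 60.9 = 1.05 N/mm^2


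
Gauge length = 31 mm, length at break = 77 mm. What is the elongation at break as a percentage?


Extension = 77 - 31 = 46 mm
Elongation = 46 / 31 x 100 = 148.4%


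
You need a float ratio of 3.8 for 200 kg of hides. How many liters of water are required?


Water = hide weight x target ratio
Water = 200 x 3.8 = 760.0 L


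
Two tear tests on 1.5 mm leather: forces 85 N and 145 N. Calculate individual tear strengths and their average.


Tear 1 = 56.7 N/mm
Tear 2 = 96.7 N/mm
Average = 76.7 N/mm


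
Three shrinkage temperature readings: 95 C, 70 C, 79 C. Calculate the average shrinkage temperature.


Average = (95 + 70 + 79) / 3
Average = 244 / 3 = 81.3 C


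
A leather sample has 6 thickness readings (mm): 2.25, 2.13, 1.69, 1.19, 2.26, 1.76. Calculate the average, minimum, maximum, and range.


Average = 1.88 mm
Min = 1.19 mm
Max = 2.26 mm
Range = 1.07 mm

Sum = 11.28
Average = 11.28 / 6 = 1.88 mm
Minimum = 1.19 mm
Maximum = 2.26 mm
Range = 2.26 - 1.19 = 1.07 mm


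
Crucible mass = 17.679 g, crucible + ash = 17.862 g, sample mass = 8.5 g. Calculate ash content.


Ash mass = 0.183 g
Ash content = 2.15%

Ash mass = 17.862 - 17.679 = 0.183 g
Ash% = 0.183 / 8.5 x 100 = 2.15%


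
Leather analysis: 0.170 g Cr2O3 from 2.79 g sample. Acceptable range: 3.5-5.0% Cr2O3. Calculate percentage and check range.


Cr2O3 = 6.09%
Within range: No

Cr2O3% = 0.170 / 2.79 x 100 = 6.09%
Acceptable range: 3.5 to 5.0%
Within range: No


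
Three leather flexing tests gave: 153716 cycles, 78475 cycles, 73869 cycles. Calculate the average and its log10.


Average = (153716 + 78475 + 73869) / 3 = 102020 cycles
log10(102020) = 5.01


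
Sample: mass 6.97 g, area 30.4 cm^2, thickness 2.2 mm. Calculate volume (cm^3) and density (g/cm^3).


Thickness in cm = 2.2 / 10 = 0.22 cm
Volume = 30.4 x 0.22 = 6.688 cm^3
Density = 6.97 / 6.688 = 1.042 g/cm^3


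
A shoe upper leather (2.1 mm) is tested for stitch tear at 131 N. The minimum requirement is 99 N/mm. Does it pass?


STS = 131 / 2.1 = 62.4 N/mm
Minimum required: 99 N/mm
Passes: No


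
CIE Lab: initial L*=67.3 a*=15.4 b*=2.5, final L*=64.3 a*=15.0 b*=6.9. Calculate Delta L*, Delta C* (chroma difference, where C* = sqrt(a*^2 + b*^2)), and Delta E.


Delta L* = 64.3 - 67.3 = -3.0
C1* = sqrt((15.4)^2 + (2.5)^2) = 15.602
C2* = sqrt((15.0)^2 + (6.9)^2) = 16.511
Delta C* = 16.511 - 15.602 = 0.91
Delta E = sqrt((-3.0)^2 + (-0.4)^2 + (4.4)^2) = 5.34


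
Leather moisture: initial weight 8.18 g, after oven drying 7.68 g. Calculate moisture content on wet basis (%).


Moisture = 8.18 - 7.68 = 0.50 g
MC = 0.50 / 8.18 x 100 = 6.1%


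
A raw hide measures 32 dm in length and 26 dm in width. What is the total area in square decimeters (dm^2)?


Area = length x width
Area = 32 x 26 = 832 dm^2


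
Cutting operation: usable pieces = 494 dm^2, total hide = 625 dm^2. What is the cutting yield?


79.0%


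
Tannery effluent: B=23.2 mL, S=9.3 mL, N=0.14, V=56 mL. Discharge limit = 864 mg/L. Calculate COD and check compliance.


COD = (23.2 - 9.3) x 0.14 x 8000 / 56 = 278.0 mg/L
Limit: 864 mg/L
Compliant: Yes


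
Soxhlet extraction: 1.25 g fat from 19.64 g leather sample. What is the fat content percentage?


6.4%


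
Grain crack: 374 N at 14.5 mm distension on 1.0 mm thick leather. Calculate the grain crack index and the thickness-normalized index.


Crack index = 374 / 14.5 = 25.8 N/mm
Normalized = 25.8 / 1.0 = 25.8 N/mm per mm


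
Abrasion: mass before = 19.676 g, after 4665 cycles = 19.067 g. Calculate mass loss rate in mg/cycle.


Mass loss = 19.676 - 19.067 = 0.609 g
Rate = 0.609 / 4665 x 1000 = 0.131 mg/cycle


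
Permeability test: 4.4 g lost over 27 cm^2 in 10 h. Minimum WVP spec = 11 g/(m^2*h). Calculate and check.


WVP = 162.96 g/(m^2*h)
Meets specification: Yes

WVP = 4.4 / (27 x 10) x 10000 = 162.96 g/(m^2*h)
Minimum: 11 g/(m^2*h)
Meets spec: Yes


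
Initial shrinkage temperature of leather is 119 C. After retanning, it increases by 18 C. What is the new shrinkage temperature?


137 C


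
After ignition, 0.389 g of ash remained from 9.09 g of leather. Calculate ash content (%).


4.28%

Ash% = 0.389 / 9.09 x 100
Ash% = 4.28%


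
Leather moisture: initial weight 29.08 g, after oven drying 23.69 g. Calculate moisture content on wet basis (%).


Moisture = 29.08 - 23.69 = 5.39 g
MC = 5.39 / 29.08 x 100 = 18.5%


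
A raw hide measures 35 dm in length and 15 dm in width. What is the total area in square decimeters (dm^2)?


525 dm^2


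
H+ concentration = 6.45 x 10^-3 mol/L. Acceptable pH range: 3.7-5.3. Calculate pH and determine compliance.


pH = 2.19
Compliant: No

pH = -log10(6.45 x 10^-3) = 2.19
Range: 3.7 to 5.3
Compliant: No


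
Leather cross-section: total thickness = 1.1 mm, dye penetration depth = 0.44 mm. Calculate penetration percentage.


Penetration% = 0.44 / 1.1 x 100
Penetration = 40.0%


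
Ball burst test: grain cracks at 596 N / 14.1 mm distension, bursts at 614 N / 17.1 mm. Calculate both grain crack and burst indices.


Crack index = 42.3 N/mm
Burst index = 35.9 N/mm

Crack index = 596 / 14.1 = 42.3 N/mm
Burst index = 614 / 17.1 = 35.9 N/mm


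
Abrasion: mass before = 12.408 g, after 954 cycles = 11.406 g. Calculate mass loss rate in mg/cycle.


1.050 mg/cycle


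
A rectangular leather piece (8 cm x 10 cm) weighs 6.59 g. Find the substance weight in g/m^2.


823.8 g/m^2


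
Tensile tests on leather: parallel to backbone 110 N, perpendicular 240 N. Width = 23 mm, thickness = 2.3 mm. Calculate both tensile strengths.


Parallel = 2.08 N/mm^2
Perpendicular = 4.54 N/mm^2


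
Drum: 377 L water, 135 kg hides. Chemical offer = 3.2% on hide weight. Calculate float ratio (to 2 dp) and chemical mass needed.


Float ratio = 2.79
Chemical needed = 4.32 kg


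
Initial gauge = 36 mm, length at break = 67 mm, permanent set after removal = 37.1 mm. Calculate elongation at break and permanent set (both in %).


Elongation at break = 86.1%
Permanent set = 3.1%


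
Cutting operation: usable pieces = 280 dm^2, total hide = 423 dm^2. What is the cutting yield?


Yield = usable / total x 100
Yield = 280 / 423 x 100 = 66.2%


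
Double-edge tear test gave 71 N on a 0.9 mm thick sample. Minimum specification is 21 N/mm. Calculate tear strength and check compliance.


Tear strength = 78.9 N/mm
Compliant: Yes

Tear strength = 71 / 0.9 = 78.9 N/mm
Required minimum = 21 N/mm
Compliant: Yes


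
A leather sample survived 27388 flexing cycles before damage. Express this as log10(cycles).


4.44

log10(27388) = 4.44


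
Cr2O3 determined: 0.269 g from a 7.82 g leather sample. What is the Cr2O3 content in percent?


Cr2O3% = 0.269 / 7.82 x 100
Cr2O3% = 3.44%


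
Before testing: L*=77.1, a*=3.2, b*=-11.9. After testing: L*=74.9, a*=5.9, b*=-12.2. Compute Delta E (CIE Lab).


dL = 74.9 - 77.1 = -2.2
da = 5.9 - 3.2 = 2.7
db = -12.2 - (-11.9) = -0.3
dE = sqrt((-2.2)^2 + (2.7)^2 + (-0.3)^2) = 3.50


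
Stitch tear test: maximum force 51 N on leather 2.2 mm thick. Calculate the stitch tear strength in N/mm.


Stitch tear strength = force / thickness
STS = 51 / 2.2 = 23.2 N/mm


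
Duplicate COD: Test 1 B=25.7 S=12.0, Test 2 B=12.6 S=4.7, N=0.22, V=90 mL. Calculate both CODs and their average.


COD1 = (25.7 - 12.0) x 0.22 x 8000 / 90 = 267.9 mg/L
COD2 = (12.6 - 4.7) x 0.22 x 8000 / 90 = 154.5 mg/L
Average = (267.9 + 154.5) / 2 = 211.2 mg/L


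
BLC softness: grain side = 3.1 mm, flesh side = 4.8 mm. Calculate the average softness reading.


3.95 mm

Average = (3.1 + 4.8) / 2
Average = 3.95 mm


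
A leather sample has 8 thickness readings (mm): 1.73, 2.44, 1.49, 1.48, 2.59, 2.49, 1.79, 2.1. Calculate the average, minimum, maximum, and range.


Average = 2.01 mm
Min = 1.48 mm
Max = 2.59 mm
Range = 1.11 mm


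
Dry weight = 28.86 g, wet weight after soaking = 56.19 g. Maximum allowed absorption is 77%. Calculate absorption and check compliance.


Absorption = 94.7%
Compliant: No


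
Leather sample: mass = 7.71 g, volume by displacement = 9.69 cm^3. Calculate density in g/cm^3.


Density = mass / volume
Density = 7.71 / 9.69 = 0.796 g/cm^3


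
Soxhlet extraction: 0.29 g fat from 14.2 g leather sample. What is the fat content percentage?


2.0%


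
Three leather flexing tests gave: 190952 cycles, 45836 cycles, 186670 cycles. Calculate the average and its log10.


Average = (190952 + 45836 + 186670) / 3 = 141153 cycles
log10(141153) = 5.15


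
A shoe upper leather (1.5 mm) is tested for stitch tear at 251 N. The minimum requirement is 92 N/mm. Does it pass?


STS = 251 / 1.5 = 167.3 N/mm
Minimum required: 92 N/mm
Passes: Yes


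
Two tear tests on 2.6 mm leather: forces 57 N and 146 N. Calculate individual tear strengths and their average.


Tear 1 = 57 / 2.6 = 21.9 N/mm
Tear 2 = 146 / 2.6 = 56.2 N/mm
Average = (21.9 + 56.2) / 2 = 39.1 N/mm


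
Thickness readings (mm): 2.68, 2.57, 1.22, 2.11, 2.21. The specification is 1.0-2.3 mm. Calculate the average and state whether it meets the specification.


Average = 2.16 mm
Within specification: Yes

Sum = 10.79
Average = 10.79 / 5 = 2.16 mm
Specification range: 1.0 to 2.3 mm
Within spec: Yes


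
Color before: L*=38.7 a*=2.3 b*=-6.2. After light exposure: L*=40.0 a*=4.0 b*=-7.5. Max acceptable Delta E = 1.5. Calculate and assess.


Delta E = 2.50
Passes: No

dL = 1.3, da = 1.7, db = -1.3
dE = sqrt((1.3)^2 + (1.7)^2 + (-1.3)^2) = 2.50
Max = 1.5
Passes: No


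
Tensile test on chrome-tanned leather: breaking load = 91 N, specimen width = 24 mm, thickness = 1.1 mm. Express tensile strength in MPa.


Cross-section = 24 x 1.1 = 26.4 mm^2
TS = 91 / 26.4 = 3.45 MPa
(1 N/mm^2 = 1 MPa)


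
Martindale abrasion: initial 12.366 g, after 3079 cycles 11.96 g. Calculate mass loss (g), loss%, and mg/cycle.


Loss = 12.366 - 11.96 = 0.406 g
Loss% = 0.406 / 12.366 x 100 = 3.28%
Rate = 0.406 / 3079 x 1000 = 0.132 mg/cycle


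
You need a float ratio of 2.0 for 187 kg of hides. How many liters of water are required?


374.0 L

Water = hide weight x target ratio
Water = 187 x 2.0 = 374.0 L


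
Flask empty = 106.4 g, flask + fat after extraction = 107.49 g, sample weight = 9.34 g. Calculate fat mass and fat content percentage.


Fat mass = 1.09 g
Fat content = 11.7%

Fat mass = 107.49 - 106.4 = 1.09 g
Fat% = 1.09 / 9.34 x 100 = 11.7%


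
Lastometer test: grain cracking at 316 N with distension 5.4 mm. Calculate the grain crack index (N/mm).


Grain crack index = force / distension
Index = 316 / 5.4 = 58.5 N/mm


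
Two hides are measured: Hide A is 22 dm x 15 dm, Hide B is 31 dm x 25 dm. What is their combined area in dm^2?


Hide A area = 22 x 15 = 330 dm^2
Hide B area = 31 x 25 = 775 dm^2
Total = 330 + 775 = 1105 dm^2


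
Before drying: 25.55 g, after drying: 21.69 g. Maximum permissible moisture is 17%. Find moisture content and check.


MC = (25.55 - 21.69) / 25.55 x 100 = 15.1%
Maximum: 17%
Acceptable: Yes


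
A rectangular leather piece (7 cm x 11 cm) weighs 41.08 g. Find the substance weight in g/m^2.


5335.1 g/m^2


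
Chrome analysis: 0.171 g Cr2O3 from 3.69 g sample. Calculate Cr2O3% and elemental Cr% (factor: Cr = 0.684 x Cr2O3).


Cr2O3 = 4.63%
Cr = 3.17%

Cr2O3% = 0.171 / 3.69 x 100 = 4.63%
Cr% = 4.63 x 0.684 = 3.17%


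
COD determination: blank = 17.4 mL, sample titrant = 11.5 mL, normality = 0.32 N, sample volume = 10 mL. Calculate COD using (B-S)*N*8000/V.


1510.4 mg/L


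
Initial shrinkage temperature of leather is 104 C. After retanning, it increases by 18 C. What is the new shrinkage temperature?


122 C


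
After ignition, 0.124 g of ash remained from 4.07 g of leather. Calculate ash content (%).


Ash% = 0.124 / 4.07 x 100
Ash% = 3.05%


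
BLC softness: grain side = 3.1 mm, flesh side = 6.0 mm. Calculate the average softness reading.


Average = (3.1 + 6.0) / 2
Average = 4.55 mm


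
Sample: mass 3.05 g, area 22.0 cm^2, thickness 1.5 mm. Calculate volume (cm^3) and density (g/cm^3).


Volume = 3.300 cm^3
Density = 0.924 g/cm^3

Thickness in cm = 1.5 / 10 = 0.15 cm
Volume = 22.0 x 0.15 = 3.300 cm^3
Density = 3.05 / 3.300 = 0.924 g/cm^3


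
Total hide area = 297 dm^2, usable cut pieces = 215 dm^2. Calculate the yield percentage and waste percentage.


Yield = 215 / 297 x 100 = 72.4%
Waste = 297 - 215 = 82 dm^2
Waste% = 100 - 72.4 = 27.6%


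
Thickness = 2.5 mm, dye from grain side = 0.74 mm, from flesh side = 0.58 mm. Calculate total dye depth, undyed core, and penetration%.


Total dyed = 1.32 mm
Undyed core = 1.18 mm
Penetration = 52.8%


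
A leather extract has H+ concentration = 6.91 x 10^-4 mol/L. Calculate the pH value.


pH = 3.16


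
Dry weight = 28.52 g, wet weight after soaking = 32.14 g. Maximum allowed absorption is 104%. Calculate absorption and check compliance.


Absorption = 12.7%
Compliant: Yes


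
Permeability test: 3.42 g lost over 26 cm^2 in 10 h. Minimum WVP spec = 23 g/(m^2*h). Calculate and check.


WVP = 131.54 g/(m^2*h)
Meets specification: Yes

WVP = 3.42 / (26 x 10) x 10000 = 131.54 g/(m^2*h)
Minimum: 23 g/(m^2*h)
Meets spec: Yes


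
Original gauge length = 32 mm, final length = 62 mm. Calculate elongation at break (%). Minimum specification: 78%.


Elongation = 93.8%
Meets spec: Yes

Extension = 62 - 32 = 30 mm
Elongation = 30 / 32 x 100 = 93.8%
Minimum required: 78%
Meets specification: Yes


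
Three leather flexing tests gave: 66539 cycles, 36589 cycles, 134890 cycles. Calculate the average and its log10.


Average = (66539 + 36589 + 134890) / 3 = 79339 cycles
log10(79339) = 4.90


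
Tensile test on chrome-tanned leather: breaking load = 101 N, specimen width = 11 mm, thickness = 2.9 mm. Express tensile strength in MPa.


3.17 MPa

Cross-section = 11 x 2.9 = 31.9 mm^2
TS = 101 / 31.9 = 3.17 MPa
(1 N/mm^2 = 1 MPa)


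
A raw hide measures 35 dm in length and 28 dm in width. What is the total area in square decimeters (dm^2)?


Area = length x width
Area = 35 x 28 = 980 dm^2


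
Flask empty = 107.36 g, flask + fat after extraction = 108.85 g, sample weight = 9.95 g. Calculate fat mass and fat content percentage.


Fat mass = 108.85 - 107.36 = 1.49 g
Fat% = 1.49 / 9.95 x 100 = 15.0%


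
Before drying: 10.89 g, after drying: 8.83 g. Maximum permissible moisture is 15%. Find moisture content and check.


Moisture content = 18.9%
Acceptable: No

MC = (10.89 - 8.83) / 10.89 x 100 = 18.9%
Maximum: 15%
Acceptable: No


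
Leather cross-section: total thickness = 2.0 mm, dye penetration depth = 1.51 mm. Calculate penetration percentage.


75.5%


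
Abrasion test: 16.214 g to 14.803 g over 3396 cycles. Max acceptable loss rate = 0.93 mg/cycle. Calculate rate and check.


Rate = 0.415 mg/cycle
Passes: Yes

Loss = 16.214 - 14.803 = 1.411 g
Rate = 1.411 g / 3396 cycles x 1000 = 0.415 mg/cycle
Max = 0.93 mg/cycle
Passes: Yes


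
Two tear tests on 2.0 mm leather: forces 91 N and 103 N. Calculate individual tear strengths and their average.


Tear 1 = 45.5 N/mm
Tear 2 = 51.5 N/mm
Average = 48.5 N/mm

Tear 1 = 91 / 2.0 = 45.5 N/mm
Tear 2 = 103 / 2.0 = 51.5 N/mm
Average = (45.5 + 51.5) / 2 = 48.5 N/mm


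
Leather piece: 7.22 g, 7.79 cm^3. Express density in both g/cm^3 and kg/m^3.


Density = 7.22 / 7.79 = 0.927 g/cm^3
Convert: 0.927 x 1000 = 927 kg/m^3


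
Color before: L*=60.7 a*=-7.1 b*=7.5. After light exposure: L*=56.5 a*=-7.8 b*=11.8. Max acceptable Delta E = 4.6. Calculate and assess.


Delta E = 6.05
Passes: No

dL = -4.2, da = -0.7, db = 4.3
dE = sqrt((-4.2)^2 + (-0.7)^2 + (4.3)^2) = 6.05
Max = 4.6
Passes: No


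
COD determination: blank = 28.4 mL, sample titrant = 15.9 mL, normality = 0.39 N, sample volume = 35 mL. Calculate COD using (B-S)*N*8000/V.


1114.3 mg/L


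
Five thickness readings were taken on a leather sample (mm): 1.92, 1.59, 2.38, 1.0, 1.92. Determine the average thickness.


1.76 mm


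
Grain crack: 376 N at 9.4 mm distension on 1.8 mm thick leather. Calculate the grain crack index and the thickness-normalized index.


Crack index = 376 / 9.4 = 40.0 N/mm
Normalized = 40.0 / 1.8 = 22.2 N/mm per mm


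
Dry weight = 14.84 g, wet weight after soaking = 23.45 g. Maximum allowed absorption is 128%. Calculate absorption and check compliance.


Absorption = 58.0%
Compliant: Yes

WA = (23.45 - 14.84) / 14.84 x 100 = 58.0%
Maximum allowed: 128%
Compliant: Yes


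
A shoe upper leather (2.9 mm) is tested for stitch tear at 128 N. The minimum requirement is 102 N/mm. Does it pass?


STS = 44.1 N/mm
Passes: No

STS = 128 / 2.9 = 44.1 N/mm
Minimum required: 102 N/mm
Passes: No


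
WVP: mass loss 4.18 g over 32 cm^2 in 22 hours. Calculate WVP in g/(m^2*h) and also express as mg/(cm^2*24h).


WVP = 59.38 g/(m^2*h)
Daily rate = 142.50 mg/(cm^2*24h)

WVP = 4.18 / (32 x 22) x 10000 = 59.38 g/(m^2*h)
Mass loss in mg = 4.18 x 1000 = 4180 mg
Per cm^2 per 24h in mg: 4180 x 24 / (32 x 22) = 100320 / 704 = 142.50 mg/(cm^2*24h)


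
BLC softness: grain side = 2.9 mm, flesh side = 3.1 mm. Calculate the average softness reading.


3.00 mm

Average = (2.9 + 3.1) / 2
Average = 3.00 mm


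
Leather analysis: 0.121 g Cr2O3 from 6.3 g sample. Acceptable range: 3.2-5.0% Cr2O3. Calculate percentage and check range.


Cr2O3 = 1.92%
Within range: No

Cr2O3% = 0.121 / 6.3 x 100 = 1.92%
Acceptable range: 3.2 to 5.0%
Within range: No


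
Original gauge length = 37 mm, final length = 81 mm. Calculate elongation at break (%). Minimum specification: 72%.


Extension = 81 - 37 = 44 mm
Elongation = 44 / 37 x 100 = 118.9%
Minimum required: 72%
Meets specification: Yes


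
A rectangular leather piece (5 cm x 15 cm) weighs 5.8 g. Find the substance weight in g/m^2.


Area = 5 x 15 = 75 cm^2
SW = 5.8 / 75 x 10000 = 773.3 g/m^2


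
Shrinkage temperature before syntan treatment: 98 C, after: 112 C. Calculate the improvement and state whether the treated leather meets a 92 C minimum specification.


Improvement = 14 C
Meets 92 C spec: Yes


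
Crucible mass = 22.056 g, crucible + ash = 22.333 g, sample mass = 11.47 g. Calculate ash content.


Ash mass = 22.333 - 22.056 = 0.277 g
Ash% = 0.277 / 11.47 x 100 = 2.41%


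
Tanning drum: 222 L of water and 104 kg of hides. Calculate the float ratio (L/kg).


2.1

Float ratio = water / hide weight
Ratio = 222 / 104 = 2.1


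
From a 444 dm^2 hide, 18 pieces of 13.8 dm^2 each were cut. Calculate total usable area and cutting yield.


Total usable = 18 x 13.8 = 248.4 dm^2
Yield = 248.4 / 444 x 100 = 55.9%


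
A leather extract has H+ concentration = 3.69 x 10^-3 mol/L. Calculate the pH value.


pH = 2.43


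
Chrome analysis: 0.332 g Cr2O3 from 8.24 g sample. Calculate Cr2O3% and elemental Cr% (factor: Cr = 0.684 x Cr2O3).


Cr2O3 = 4.03%
Cr = 2.76%

Cr2O3% = 0.332 / 8.24 x 100 = 4.03%
Cr% = 4.03 x 0.684 = 2.76%


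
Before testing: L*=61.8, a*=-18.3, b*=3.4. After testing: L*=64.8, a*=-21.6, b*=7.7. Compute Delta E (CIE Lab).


dL = 64.8 - 61.8 = 3.0
da = -21.6 - (-18.3) = -3.3
db = 7.7 - 3.4 = 4.3
dE = sqrt((3.0)^2 + (-3.3)^2 + (4.3)^2) = 6.20


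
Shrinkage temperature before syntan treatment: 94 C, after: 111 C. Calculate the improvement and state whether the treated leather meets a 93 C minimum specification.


Improvement = 17 C
Meets 93 C spec: Yes


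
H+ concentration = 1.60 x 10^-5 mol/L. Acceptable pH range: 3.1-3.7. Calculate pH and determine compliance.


pH = -log10(1.60 x 10^-5) = 4.80
Range: 3.1 to 3.7
Compliant: No


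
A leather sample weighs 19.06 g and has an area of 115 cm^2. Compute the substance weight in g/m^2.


Substance weight = mass / area x 10000
SW = 19.06 / 115 x 10000
SW = 1657.4 g/m^2


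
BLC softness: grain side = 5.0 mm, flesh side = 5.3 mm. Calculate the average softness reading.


Average = (5.0 + 5.3) / 2
Average = 5.15 mm


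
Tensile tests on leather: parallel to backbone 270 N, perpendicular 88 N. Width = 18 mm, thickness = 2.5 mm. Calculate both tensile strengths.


Parallel = 6.00 N/mm^2
Perpendicular = 1.96 N/mm^2

Area = 18 x 2.5 = 45.0 mm^2
TS (parallel) = 270 / 45.0 = 6.00 N/mm^2
TS (perpendicular) = 88 / 45.0 = 1.96 N/mm^2


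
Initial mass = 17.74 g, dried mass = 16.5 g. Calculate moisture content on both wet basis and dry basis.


Wet basis = 7.0%
Dry basis = 7.5%

Moisture lost = 17.74 - 16.5 = 1.24 g
Wet basis MC = 1.24 / 17.74 x 100 = 7.0%
Dry basis MC = 1.24 / 16.5 x 100 = 7.5%


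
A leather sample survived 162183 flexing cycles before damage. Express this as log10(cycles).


log10(162183) = 5.21


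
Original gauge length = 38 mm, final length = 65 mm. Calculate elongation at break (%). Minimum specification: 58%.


Elongation = 71.1%
Meets spec: Yes

Extension = 65 - 38 = 27 mm
Elongation = 27 / 38 x 100 = 71.1%
Minimum required: 58%
Meets specification: Yes
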